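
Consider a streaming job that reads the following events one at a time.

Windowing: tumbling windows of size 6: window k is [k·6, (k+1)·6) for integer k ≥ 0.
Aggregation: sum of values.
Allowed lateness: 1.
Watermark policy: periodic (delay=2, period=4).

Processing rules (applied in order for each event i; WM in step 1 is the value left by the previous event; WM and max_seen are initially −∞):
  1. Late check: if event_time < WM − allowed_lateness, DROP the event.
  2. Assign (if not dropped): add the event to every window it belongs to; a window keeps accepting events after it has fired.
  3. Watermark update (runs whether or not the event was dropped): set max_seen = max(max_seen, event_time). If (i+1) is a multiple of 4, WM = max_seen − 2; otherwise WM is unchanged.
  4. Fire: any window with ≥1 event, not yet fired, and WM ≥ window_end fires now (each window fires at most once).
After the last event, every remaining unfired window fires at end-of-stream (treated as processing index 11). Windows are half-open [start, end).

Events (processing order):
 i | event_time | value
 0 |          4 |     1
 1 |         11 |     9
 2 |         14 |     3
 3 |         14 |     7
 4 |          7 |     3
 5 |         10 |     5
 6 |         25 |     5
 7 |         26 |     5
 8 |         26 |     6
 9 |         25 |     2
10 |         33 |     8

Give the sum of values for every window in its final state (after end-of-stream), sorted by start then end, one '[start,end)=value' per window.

[0,6)=1 [6,12)=9 [12,18)=10 [24,30)=18 [30,36)=8

i=0 t=4 v=1: → [0,6); WM=−∞
i=1 t=11 v=9: → [6,12); WM=−∞
i=2 t=14 v=3: → [12,18); WM=−∞
i=3 t=14 v=7: → [12,18); WM=12; [0,6) fires=1 [6,12) fires=9
i=4 t=7 v=3: DROP (t<12-1); WM=12
i=5 t=10 v=5: DROP (t<12-1); WM=12
i=6 t=25 v=5: → [24,30); WM=12
i=7 t=26 v=5: → [24,30); WM=24; [12,18) fires=10
i=8 t=26 v=6: → [24,30); WM=24
i=9 t=25 v=2: → [24,30); WM=24
i=10 t=33 v=8: → [30,36); WM=24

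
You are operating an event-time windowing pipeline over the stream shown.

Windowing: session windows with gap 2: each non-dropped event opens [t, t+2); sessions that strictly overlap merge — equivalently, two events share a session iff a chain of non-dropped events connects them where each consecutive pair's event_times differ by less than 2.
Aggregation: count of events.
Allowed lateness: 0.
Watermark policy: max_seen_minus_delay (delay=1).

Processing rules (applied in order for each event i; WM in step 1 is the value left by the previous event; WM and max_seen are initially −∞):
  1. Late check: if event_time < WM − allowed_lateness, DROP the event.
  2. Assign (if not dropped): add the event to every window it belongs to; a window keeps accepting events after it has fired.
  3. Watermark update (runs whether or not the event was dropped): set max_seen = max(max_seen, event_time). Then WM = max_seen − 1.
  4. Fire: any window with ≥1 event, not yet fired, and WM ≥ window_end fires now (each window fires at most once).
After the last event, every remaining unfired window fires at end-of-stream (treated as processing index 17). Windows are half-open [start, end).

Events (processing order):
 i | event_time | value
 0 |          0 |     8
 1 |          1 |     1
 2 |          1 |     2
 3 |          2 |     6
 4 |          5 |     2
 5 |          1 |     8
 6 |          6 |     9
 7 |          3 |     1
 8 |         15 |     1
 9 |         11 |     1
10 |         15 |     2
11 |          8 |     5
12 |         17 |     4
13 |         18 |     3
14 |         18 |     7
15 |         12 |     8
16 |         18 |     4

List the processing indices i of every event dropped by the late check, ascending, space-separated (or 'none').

i=0 t=0 v=8: → [0,2); WM=-1
i=1 t=1 v=1: → [0,3); WM=0
i=2 t=1 v=2: → [0,3); WM=0
i=3 t=2 v=6: → [0,4); WM=1
i=4 t=5 v=2: → [5,7); WM=4
i=5 t=1 v=8: DROP (t<4-0); WM=4
i=6 t=6 v=9: → [5,8); WM=5
i=7 t=3 v=1: DROP (t<5-0); WM=5
i=8 t=15 v=1: → [15,17); WM=14
i=9 t=11 v=1: DROP (t<14-0); WM=14
i=10 t=15 v=2: → [15,17); WM=14
i=11 t=8 v=5: DROP (t<14-0); WM=14
i=12 t=17 v=4: → [17,19); WM=16
i=13 t=18 v=3: → [17,20); WM=17
i=14 t=18 v=7: → [17,20); WM=17
i=15 t=12 v=8: DROP (t<17-0); WM=17
i=16 t=18 v=4: → [17,20); WM=17

5 7 9 11 15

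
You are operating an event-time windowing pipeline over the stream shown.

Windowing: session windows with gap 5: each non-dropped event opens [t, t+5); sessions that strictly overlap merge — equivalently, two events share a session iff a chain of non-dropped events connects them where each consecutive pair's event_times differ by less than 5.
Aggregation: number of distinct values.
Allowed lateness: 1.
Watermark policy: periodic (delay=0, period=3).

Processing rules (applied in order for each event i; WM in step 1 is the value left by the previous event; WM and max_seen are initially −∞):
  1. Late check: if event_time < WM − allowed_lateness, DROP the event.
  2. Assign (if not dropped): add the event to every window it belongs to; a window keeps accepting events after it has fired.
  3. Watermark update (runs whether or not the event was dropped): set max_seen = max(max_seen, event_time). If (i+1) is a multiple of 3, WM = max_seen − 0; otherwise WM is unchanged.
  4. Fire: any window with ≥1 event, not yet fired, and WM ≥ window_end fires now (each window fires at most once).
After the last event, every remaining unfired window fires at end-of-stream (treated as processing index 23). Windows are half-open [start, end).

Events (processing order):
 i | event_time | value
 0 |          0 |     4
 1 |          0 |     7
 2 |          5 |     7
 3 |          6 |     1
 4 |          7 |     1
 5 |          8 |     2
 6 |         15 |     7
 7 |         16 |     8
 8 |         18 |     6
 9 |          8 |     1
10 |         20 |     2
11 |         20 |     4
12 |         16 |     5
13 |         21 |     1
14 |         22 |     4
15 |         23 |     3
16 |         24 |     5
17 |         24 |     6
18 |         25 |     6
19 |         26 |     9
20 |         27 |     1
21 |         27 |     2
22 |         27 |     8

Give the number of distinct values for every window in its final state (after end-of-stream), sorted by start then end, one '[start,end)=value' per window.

i=0 t=0 v=4: → [0,5); WM=−∞
i=1 t=0 v=7: → [0,5); WM=−∞
i=2 t=5 v=7: → [5,10); WM=5
i=3 t=6 v=1: → [5,11); WM=5
i=4 t=7 v=1: → [5,12); WM=5
i=5 t=8 v=2: → [5,13); WM=8
i=6 t=15 v=7: → [15,20); WM=8
i=7 t=16 v=8: → [15,21); WM=8
i=8 t=18 v=6: → [15,23); WM=18
i=9 t=8 v=1: DROP (t<18-1); WM=18
i=10 t=20 v=2: → [15,25); WM=18
i=11 t=20 v=4: → [15,25); WM=20
i=12 t=16 v=5: DROP (t<20-1); WM=20
i=13 t=21 v=1: → [15,26); WM=20
i=14 t=22 v=4: → [15,27); WM=22
i=15 t=23 v=3: → [15,28); WM=22
i=16 t=24 v=5: → [15,29); WM=22
i=17 t=24 v=6: → [15,29); WM=24
i=18 t=25 v=6: → [15,30); WM=24
i=19 t=26 v=9: → [15,31); WM=24
i=20 t=27 v=1: → [15,32); WM=27
i=21 t=27 v=2: → [15,32); WM=27
i=22 t=27 v=8: → [15,32); WM=27

[0,5)=2 [5,13)=3 [15,32)=9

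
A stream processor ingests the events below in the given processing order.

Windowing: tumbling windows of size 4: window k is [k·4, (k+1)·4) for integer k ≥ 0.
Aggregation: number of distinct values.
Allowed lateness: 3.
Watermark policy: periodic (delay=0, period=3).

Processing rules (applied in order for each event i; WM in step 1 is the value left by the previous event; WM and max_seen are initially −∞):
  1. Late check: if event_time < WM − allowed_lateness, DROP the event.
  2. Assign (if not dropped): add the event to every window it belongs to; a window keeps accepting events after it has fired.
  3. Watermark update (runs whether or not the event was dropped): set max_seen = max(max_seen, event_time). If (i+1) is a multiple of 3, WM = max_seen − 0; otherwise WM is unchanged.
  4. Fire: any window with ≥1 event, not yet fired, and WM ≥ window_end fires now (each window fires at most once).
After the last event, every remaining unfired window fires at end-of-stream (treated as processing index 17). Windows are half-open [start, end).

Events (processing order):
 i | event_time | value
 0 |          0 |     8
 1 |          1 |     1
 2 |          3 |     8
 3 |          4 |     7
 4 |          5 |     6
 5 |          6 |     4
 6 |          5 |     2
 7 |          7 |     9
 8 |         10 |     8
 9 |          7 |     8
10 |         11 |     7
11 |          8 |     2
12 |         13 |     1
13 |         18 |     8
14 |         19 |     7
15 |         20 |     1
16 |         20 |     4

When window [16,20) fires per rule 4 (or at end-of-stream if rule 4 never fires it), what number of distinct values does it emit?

2

i=0 t=0 v=8: → [0,4); WM=−∞
i=1 t=1 v=1: → [0,4); WM=−∞
i=2 t=3 v=8: → [0,4); WM=3
i=3 t=4 v=7: → [4,8); WM=3
i=4 t=5 v=6: → [4,8); WM=3
i=5 t=6 v=4: → [4,8); WM=6; [0,4) fires=2
i=6 t=5 v=2: → [4,8); WM=6
i=7 t=7 v=9: → [4,8); WM=6
i=8 t=10 v=8: → [8,12); WM=10; [4,8) fires=5
i=9 t=7 v=8: → [4,8); WM=10
i=10 t=11 v=7: → [8,12); WM=10
i=11 t=8 v=2: → [8,12); WM=11
i=12 t=13 v=1: → [12,16); WM=11
i=13 t=18 v=8: → [16,20); WM=11
i=14 t=19 v=7: → [16,20); WM=19; [8,12) fires=3 [12,16) fires=1
i=15 t=20 v=1: → [20,24); WM=19
i=16 t=20 v=4: → [20,24); WM=19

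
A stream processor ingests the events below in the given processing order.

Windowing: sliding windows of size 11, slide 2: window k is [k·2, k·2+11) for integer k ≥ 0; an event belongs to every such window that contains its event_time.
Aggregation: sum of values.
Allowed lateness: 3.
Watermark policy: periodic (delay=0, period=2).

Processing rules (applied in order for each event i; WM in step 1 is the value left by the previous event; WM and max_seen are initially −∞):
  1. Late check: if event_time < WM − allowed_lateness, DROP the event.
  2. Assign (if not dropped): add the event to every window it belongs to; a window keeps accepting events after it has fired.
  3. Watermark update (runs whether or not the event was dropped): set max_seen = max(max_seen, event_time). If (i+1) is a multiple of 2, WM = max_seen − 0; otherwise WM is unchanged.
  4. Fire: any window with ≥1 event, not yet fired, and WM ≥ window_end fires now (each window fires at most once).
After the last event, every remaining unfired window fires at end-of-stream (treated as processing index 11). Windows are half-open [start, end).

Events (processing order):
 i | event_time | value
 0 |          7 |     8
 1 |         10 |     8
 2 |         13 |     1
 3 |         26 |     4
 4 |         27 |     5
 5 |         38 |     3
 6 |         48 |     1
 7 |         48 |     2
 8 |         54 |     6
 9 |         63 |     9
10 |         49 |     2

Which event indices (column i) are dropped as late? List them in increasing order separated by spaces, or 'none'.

i=0 t=7 v=8: → [6,17),[4,15),[2,13),[0,11); WM=−∞
i=1 t=10 v=8: → [10,21),[8,19),[6,17),[4,15),[2,13),[0,11); WM=10
i=2 t=13 v=1: → [12,23),[10,21),[8,19),[6,17),[4,15); WM=10
i=3 t=26 v=4: → [26,37),[24,35),[22,33),[20,31),[18,29),[16,27); WM=26; [0,11) fires=16 [2,13) fires=16 [4,15) fires=17 [6,17) fires=17 [8,19) fires=9 [10,21) fires=9 [12,23) fires=1
i=4 t=27 v=5: → [26,37),[24,35),[22,33),[20,31),[18,29); WM=26
i=5 t=38 v=3: → [38,49),[36,47),[34,45),[32,43),[30,41),[28,39); WM=38; [16,27) fires=4 [18,29) fires=9 [20,31) fires=9 [22,33) fires=9 [24,35) fires=9 [26,37) fires=9
i=6 t=48 v=1: → [48,59),[46,57),[44,55),[42,53),[40,51),[38,49); WM=38
i=7 t=48 v=2: → [48,59),[46,57),[44,55),[42,53),[40,51),[38,49); WM=48; [28,39) fires=3 [30,41) fires=3 [32,43) fires=3 [34,45) fires=3 [36,47) fires=3
i=8 t=54 v=6: → [54,65),[52,63),[50,61),[48,59),[46,57),[44,55); WM=48
i=9 t=63 v=9: → [62,73),[60,71),[58,69),[56,67),[54,65); WM=63; [38,49) fires=6 [40,51) fires=3 [42,53) fires=3 [44,55) fires=9 [46,57) fires=9 [48,59) fires=9 [50,61) fires=6 [52,63) fires=6
i=10 t=49 v=2: DROP (t<63-3); WM=63

10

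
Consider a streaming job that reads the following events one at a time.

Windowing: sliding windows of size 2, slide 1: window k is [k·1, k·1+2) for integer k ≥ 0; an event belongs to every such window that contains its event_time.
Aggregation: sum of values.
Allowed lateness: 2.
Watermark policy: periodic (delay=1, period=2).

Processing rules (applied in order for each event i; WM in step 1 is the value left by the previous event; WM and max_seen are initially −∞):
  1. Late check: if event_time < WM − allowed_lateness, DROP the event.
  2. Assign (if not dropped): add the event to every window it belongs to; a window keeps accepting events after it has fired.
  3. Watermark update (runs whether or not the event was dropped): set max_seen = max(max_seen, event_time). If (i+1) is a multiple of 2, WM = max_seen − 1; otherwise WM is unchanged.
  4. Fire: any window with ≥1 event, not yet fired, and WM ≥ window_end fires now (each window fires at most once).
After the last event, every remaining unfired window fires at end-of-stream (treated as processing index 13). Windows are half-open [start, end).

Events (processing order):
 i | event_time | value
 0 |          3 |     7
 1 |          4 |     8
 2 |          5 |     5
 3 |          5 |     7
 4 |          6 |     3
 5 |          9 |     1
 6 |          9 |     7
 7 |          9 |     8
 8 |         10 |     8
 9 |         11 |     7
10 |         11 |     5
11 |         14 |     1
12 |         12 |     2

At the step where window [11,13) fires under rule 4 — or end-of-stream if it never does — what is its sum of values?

i=0 t=3 v=7: → [3,5),[2,4); WM=−∞
i=1 t=4 v=8: → [4,6),[3,5); WM=3
i=2 t=5 v=5: → [5,7),[4,6); WM=3
i=3 t=5 v=7: → [5,7),[4,6); WM=4; [2,4) fires=7
i=4 t=6 v=3: → [6,8),[5,7); WM=4
i=5 t=9 v=1: → [9,11),[8,10); WM=8; [3,5) fires=15 [4,6) fires=20 [5,7) fires=15 [6,8) fires=3
i=6 t=9 v=7: → [9,11),[8,10); WM=8
i=7 t=9 v=8: → [9,11),[8,10); WM=8
i=8 t=10 v=8: → [10,12),[9,11); WM=8
i=9 t=11 v=7: → [11,13),[10,12); WM=10; [8,10) fires=16
i=10 t=11 v=5: → [11,13),[10,12); WM=10
i=11 t=14 v=1: → [14,16),[13,15); WM=13; [9,11) fires=24 [10,12) fires=20 [11,13) fires=12
i=12 t=12 v=2: → [12,14),[11,13); WM=13

12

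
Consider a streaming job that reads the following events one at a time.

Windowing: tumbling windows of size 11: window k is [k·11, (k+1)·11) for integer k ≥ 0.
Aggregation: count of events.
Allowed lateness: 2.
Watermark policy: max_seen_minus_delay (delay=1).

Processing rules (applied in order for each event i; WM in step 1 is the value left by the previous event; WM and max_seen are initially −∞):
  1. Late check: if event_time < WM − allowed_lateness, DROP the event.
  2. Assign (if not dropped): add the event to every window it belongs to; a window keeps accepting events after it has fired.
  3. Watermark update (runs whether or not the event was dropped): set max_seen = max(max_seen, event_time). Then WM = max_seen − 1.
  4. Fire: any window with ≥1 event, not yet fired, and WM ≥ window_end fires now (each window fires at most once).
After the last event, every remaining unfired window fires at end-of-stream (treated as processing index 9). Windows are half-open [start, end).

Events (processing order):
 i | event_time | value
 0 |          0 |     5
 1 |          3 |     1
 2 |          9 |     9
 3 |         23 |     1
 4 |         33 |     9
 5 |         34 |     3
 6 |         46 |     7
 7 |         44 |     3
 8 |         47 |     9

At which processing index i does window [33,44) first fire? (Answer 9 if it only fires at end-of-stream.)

6

i=0 t=0 v=5: → [0,11); WM=-1
i=1 t=3 v=1: → [0,11); WM=2
i=2 t=9 v=9: → [0,11); WM=8
i=3 t=23 v=1: → [22,33); WM=22; [0,11) fires=3
i=4 t=33 v=9: → [33,44); WM=32
i=5 t=34 v=3: → [33,44); WM=33; [22,33) fires=1
i=6 t=46 v=7: → [44,55); WM=45; [33,44) fires=2
i=7 t=44 v=3: → [44,55); WM=45
i=8 t=47 v=9: → [44,55); WM=46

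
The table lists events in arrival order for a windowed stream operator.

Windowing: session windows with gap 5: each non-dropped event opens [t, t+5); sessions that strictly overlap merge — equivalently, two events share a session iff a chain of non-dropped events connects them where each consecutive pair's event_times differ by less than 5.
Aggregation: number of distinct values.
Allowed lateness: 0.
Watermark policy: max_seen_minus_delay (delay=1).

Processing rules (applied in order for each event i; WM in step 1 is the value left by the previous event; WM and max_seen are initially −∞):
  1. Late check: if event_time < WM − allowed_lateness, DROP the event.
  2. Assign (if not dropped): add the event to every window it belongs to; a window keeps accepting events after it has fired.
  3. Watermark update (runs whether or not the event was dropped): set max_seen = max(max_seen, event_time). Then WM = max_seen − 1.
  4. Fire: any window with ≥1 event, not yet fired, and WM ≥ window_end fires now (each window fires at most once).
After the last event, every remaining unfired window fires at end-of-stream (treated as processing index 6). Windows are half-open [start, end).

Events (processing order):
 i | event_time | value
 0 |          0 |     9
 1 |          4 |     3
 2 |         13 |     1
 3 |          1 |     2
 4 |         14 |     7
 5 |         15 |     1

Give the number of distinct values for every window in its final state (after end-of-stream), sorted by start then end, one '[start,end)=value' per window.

[0,9)=2 [13,20)=2

i=0 t=0 v=9: → [0,5); WM=-1
i=1 t=4 v=3: → [0,9); WM=3
i=2 t=13 v=1: → [13,18); WM=12
i=3 t=1 v=2: DROP (t<12-0); WM=12
i=4 t=14 v=7: → [13,19); WM=13
i=5 t=15 v=1: → [13,20); WM=14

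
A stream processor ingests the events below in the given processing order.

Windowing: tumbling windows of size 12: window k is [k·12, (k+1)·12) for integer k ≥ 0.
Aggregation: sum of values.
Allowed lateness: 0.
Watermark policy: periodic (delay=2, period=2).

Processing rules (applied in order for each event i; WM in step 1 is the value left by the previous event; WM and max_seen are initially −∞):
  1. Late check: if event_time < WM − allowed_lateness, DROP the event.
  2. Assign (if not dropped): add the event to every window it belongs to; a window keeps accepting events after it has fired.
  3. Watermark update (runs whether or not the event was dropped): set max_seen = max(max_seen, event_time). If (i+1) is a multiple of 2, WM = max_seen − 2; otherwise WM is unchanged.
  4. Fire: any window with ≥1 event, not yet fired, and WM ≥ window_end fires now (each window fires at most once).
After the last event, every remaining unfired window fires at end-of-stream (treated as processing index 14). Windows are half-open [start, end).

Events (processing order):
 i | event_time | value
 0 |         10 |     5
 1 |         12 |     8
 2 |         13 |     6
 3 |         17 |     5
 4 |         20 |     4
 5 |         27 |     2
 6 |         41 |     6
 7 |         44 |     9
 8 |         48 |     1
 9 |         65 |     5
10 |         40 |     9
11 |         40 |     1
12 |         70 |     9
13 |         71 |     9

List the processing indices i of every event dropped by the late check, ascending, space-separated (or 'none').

i=0 t=10 v=5: → [0,12); WM=−∞
i=1 t=12 v=8: → [12,24); WM=10
i=2 t=13 v=6: → [12,24); WM=10
i=3 t=17 v=5: → [12,24); WM=15; [0,12) fires=5
i=4 t=20 v=4: → [12,24); WM=15
i=5 t=27 v=2: → [24,36); WM=25; [12,24) fires=23
i=6 t=41 v=6: → [36,48); WM=25
i=7 t=44 v=9: → [36,48); WM=42; [24,36) fires=2
i=8 t=48 v=1: → [48,60); WM=42
i=9 t=65 v=5: → [60,72); WM=63; [36,48) fires=15 [48,60) fires=1
i=10 t=40 v=9: DROP (t<63-0); WM=63
i=11 t=40 v=1: DROP (t<63-0); WM=63
i=12 t=70 v=9: → [60,72); WM=63
i=13 t=71 v=9: → [60,72); WM=69

10 11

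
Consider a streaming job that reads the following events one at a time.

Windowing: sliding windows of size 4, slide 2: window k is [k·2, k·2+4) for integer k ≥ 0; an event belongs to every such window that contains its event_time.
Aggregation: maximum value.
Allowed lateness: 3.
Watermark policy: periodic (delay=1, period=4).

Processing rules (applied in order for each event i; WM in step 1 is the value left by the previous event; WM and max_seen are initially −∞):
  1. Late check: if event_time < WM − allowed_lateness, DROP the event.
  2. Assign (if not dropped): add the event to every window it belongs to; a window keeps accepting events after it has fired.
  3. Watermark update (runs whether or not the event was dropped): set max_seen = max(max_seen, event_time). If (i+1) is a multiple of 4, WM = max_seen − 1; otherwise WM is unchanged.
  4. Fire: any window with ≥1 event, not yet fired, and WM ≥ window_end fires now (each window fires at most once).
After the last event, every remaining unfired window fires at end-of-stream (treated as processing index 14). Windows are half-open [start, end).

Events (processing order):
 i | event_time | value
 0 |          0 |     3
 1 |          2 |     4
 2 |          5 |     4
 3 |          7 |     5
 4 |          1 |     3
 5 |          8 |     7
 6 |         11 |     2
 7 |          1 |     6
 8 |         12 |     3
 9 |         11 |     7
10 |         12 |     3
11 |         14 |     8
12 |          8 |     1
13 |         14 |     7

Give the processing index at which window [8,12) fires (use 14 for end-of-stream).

11

i=0 t=0 v=3: → [0,4); WM=−∞
i=1 t=2 v=4: → [2,6),[0,4); WM=−∞
i=2 t=5 v=4: → [4,8),[2,6); WM=−∞
i=3 t=7 v=5: → [6,10),[4,8); WM=6; [0,4) fires=4 [2,6) fires=4
i=4 t=1 v=3: DROP (t<6-3); WM=6
i=5 t=8 v=7: → [8,12),[6,10); WM=6
i=6 t=11 v=2: → [10,14),[8,12); WM=6
i=7 t=1 v=6: DROP (t<6-3); WM=10; [4,8) fires=5 [6,10) fires=7
i=8 t=12 v=3: → [12,16),[10,14); WM=10
i=9 t=11 v=7: → [10,14),[8,12); WM=10
i=10 t=12 v=3: → [12,16),[10,14); WM=10
i=11 t=14 v=8: → [14,18),[12,16); WM=13; [8,12) fires=7
i=12 t=8 v=1: DROP (t<13-3); WM=13
i=13 t=14 v=7: → [14,18),[12,16); WM=13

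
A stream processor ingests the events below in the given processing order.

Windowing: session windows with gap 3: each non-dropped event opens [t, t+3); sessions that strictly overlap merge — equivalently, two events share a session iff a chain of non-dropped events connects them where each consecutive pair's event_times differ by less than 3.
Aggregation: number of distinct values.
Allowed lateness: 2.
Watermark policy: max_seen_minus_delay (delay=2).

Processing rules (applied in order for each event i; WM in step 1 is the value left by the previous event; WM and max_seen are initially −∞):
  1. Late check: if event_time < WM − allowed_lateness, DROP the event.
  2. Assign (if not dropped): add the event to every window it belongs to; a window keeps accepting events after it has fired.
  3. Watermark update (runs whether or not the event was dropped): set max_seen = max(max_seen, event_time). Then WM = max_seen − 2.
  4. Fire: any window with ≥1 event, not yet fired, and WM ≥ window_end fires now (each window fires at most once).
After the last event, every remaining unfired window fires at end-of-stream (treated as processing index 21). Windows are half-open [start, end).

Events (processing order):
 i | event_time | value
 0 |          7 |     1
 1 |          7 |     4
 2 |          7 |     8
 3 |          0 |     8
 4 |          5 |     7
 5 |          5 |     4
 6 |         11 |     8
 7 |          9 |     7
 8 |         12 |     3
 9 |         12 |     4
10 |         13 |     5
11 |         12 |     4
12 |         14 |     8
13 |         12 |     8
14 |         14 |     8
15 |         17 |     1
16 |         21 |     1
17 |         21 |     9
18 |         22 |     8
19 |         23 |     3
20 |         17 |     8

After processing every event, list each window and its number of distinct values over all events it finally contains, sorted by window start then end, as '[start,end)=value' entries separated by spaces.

[5,17)=6 [17,20)=1 [21,26)=4

i=0 t=7 v=1: → [7,10); WM=5
i=1 t=7 v=4: → [7,10); WM=5
i=2 t=7 v=8: → [7,10); WM=5
i=3 t=0 v=8: DROP (t<5-2); WM=5
i=4 t=5 v=7: → [5,10); WM=5
i=5 t=5 v=4: → [5,10); WM=5
i=6 t=11 v=8: → [11,14); WM=9
i=7 t=9 v=7: → [5,14); WM=9
i=8 t=12 v=3: → [5,15); WM=10
i=9 t=12 v=4: → [5,15); WM=10
i=10 t=13 v=5: → [5,16); WM=11
i=11 t=12 v=4: → [5,16); WM=11
i=12 t=14 v=8: → [5,17); WM=12
i=13 t=12 v=8: → [5,17); WM=12
i=14 t=14 v=8: → [5,17); WM=12
i=15 t=17 v=1: → [17,20); WM=15
i=16 t=21 v=1: → [21,24); WM=19
i=17 t=21 v=9: → [21,24); WM=19
i=18 t=22 v=8: → [21,25); WM=20
i=19 t=23 v=3: → [21,26); WM=21
i=20 t=17 v=8: DROP (t<21-2); WM=21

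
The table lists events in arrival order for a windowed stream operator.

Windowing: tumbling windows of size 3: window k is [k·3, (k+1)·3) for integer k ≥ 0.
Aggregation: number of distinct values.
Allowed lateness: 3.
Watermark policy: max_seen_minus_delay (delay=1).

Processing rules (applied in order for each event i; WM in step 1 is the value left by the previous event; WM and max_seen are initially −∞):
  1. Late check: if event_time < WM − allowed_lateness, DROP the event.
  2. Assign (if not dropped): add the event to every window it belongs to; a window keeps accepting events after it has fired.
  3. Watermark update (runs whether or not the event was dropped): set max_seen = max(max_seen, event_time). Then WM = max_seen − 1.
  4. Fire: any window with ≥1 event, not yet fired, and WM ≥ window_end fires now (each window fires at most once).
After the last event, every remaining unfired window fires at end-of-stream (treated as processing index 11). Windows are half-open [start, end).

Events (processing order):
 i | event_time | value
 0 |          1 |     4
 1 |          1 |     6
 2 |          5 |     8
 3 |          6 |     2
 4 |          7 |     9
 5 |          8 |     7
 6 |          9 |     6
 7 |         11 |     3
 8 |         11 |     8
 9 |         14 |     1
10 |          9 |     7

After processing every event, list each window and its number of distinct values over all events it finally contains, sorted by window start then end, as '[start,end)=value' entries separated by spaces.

[0,3)=2 [3,6)=1 [6,9)=3 [9,12)=3 [12,15)=1

i=0 t=1 v=4: → [0,3); WM=0
i=1 t=1 v=6: → [0,3); WM=0
i=2 t=5 v=8: → [3,6); WM=4; [0,3) fires=2
i=3 t=6 v=2: → [6,9); WM=5
i=4 t=7 v=9: → [6,9); WM=6; [3,6) fires=1
i=5 t=8 v=7: → [6,9); WM=7
i=6 t=9 v=6: → [9,12); WM=8
i=7 t=11 v=3: → [9,12); WM=10; [6,9) fires=3
i=8 t=11 v=8: → [9,12); WM=10
i=9 t=14 v=1: → [12,15); WM=13; [9,12) fires=3
i=10 t=9 v=7: DROP (t<13-3); WM=13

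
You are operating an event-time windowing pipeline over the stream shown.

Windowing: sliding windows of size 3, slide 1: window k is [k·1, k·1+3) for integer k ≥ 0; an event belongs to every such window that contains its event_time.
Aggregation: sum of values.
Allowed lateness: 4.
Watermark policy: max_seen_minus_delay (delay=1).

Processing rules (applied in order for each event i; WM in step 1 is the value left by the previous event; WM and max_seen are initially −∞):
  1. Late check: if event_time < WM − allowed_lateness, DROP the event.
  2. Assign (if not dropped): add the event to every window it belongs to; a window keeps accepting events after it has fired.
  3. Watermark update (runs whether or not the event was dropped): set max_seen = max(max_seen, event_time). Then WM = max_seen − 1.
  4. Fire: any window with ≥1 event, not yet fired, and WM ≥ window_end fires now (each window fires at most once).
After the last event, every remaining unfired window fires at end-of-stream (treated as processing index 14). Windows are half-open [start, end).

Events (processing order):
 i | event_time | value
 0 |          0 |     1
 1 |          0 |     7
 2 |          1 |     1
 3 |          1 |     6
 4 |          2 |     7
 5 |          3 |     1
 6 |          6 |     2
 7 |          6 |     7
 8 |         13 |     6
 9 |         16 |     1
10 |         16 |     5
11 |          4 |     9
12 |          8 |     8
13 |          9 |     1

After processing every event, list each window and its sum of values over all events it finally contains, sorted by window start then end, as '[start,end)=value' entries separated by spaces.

i=0 t=0 v=1: → [0,3); WM=-1
i=1 t=0 v=7: → [0,3); WM=-1
i=2 t=1 v=1: → [1,4),[0,3); WM=0
i=3 t=1 v=6: → [1,4),[0,3); WM=0
i=4 t=2 v=7: → [2,5),[1,4),[0,3); WM=1
i=5 t=3 v=1: → [3,6),[2,5),[1,4); WM=2
i=6 t=6 v=2: → [6,9),[5,8),[4,7); WM=5; [0,3) fires=22 [1,4) fires=15 [2,5) fires=8
i=7 t=6 v=7: → [6,9),[5,8),[4,7); WM=5
i=8 t=13 v=6: → [13,16),[12,15),[11,14); WM=12; [3,6) fires=1 [4,7) fires=9 [5,8) fires=9 [6,9) fires=9
i=9 t=16 v=1: → [16,19),[15,18),[14,17); WM=15; [11,14) fires=6 [12,15) fires=6
i=10 t=16 v=5: → [16,19),[15,18),[14,17); WM=15
i=11 t=4 v=9: DROP (t<15-4); WM=15
i=12 t=8 v=8: DROP (t<15-4); WM=15
i=13 t=9 v=1: DROP (t<15-4); WM=15

[0,3)=22 [1,4)=15 [2,5)=8 [3,6)=1 [4,7)=9 [5,8)=9 [6,9)=9 [11,14)=6 [12,15)=6 [13,16)=6 [14,17)=6 [15,18)=6 [16,19)=6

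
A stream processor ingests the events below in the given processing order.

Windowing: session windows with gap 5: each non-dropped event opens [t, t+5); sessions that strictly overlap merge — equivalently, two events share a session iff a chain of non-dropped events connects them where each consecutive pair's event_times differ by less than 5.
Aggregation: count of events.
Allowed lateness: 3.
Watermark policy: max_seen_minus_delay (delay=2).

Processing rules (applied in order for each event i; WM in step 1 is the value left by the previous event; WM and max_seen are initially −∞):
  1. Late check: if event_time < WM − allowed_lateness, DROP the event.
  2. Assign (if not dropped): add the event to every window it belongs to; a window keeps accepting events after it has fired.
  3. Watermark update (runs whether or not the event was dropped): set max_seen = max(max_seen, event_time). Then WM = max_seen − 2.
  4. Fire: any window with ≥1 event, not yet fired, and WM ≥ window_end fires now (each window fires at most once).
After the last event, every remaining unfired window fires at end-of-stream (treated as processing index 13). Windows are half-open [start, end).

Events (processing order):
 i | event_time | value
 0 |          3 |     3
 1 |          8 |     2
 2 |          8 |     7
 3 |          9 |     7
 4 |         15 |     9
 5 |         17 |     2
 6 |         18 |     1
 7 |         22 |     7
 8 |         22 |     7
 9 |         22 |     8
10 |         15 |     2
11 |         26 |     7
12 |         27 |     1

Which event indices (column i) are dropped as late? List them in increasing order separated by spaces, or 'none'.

10

i=0 t=3 v=3: → [3,8); WM=1
i=1 t=8 v=2: → [8,13); WM=6
i=2 t=8 v=7: → [8,13); WM=6
i=3 t=9 v=7: → [8,14); WM=7
i=4 t=15 v=9: → [15,20); WM=13
i=5 t=17 v=2: → [15,22); WM=15
i=6 t=18 v=1: → [15,23); WM=16
i=7 t=22 v=7: → [15,27); WM=20
i=8 t=22 v=7: → [15,27); WM=20
i=9 t=22 v=8: → [15,27); WM=20
i=10 t=15 v=2: DROP (t<20-3); WM=20
i=11 t=26 v=7: → [15,31); WM=24
i=12 t=27 v=1: → [15,32); WM=25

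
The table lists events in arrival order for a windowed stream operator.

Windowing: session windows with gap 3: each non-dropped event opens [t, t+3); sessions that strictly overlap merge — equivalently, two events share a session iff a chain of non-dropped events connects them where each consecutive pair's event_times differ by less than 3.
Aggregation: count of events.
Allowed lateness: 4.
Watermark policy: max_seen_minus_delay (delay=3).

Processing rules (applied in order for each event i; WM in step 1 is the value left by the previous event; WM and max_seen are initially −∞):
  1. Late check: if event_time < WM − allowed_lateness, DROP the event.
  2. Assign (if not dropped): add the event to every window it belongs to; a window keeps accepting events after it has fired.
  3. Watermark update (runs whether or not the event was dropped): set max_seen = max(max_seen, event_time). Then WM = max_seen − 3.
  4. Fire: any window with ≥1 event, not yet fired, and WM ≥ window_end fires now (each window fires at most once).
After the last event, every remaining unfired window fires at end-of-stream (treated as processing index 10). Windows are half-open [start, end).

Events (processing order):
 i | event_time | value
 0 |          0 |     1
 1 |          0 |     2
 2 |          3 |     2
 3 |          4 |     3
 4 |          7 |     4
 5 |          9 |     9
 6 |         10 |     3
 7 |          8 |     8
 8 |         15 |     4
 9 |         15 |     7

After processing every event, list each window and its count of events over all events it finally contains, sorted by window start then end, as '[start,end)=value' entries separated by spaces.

[0,3)=2 [3,7)=2 [7,13)=4 [15,18)=2

i=0 t=0 v=1: → [0,3); WM=-3
i=1 t=0 v=2: → [0,3); WM=-3
i=2 t=3 v=2: → [3,6); WM=0
i=3 t=4 v=3: → [3,7); WM=1
i=4 t=7 v=4: → [7,10); WM=4
i=5 t=9 v=9: → [7,12); WM=6
i=6 t=10 v=3: → [7,13); WM=7
i=7 t=8 v=8: → [7,13); WM=7
i=8 t=15 v=4: → [15,18); WM=12
i=9 t=15 v=7: → [15,18); WM=12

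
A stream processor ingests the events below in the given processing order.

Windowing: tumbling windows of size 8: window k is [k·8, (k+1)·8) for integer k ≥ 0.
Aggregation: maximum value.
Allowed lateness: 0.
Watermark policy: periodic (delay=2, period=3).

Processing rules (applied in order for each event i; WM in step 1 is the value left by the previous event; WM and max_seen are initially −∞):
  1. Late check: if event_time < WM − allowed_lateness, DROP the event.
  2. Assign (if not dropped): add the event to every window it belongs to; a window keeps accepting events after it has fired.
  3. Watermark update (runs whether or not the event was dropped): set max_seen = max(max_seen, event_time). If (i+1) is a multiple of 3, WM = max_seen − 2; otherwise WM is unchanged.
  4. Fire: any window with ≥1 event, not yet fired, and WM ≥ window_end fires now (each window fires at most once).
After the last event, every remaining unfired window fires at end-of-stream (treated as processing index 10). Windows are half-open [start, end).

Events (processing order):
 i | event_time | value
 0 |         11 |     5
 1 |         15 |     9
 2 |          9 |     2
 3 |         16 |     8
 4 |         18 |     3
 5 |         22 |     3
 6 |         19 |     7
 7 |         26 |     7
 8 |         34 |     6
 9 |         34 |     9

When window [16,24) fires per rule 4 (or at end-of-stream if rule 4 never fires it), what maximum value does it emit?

i=0 t=11 v=5: → [8,16); WM=−∞
i=1 t=15 v=9: → [8,16); WM=−∞
i=2 t=9 v=2: → [8,16); WM=13
i=3 t=16 v=8: → [16,24); WM=13
i=4 t=18 v=3: → [16,24); WM=13
i=5 t=22 v=3: → [16,24); WM=20; [8,16) fires=9
i=6 t=19 v=7: DROP (t<20-0); WM=20
i=7 t=26 v=7: → [24,32); WM=20
i=8 t=34 v=6: → [32,40); WM=32; [16,24) fires=8 [24,32) fires=7
i=9 t=34 v=9: → [32,40); WM=32

8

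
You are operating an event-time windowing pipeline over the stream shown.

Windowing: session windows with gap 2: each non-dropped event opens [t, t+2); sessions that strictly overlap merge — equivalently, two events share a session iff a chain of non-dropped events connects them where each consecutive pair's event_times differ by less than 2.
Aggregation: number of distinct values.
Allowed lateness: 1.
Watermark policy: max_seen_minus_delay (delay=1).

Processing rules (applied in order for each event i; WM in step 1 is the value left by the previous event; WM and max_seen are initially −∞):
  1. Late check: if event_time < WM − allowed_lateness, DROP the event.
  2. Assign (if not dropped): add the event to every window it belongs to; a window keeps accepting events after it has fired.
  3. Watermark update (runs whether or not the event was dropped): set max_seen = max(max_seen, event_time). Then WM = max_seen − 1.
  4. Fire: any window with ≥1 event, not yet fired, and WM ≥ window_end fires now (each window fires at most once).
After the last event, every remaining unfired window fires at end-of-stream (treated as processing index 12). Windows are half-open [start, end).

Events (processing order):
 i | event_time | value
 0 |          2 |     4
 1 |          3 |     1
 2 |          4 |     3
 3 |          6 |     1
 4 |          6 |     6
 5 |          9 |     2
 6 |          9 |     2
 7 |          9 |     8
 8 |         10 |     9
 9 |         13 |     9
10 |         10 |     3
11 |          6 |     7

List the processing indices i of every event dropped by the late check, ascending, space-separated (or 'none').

i=0 t=2 v=4: → [2,4); WM=1
i=1 t=3 v=1: → [2,5); WM=2
i=2 t=4 v=3: → [2,6); WM=3
i=3 t=6 v=1: → [6,8); WM=5
i=4 t=6 v=6: → [6,8); WM=5
i=5 t=9 v=2: → [9,11); WM=8
i=6 t=9 v=2: → [9,11); WM=8
i=7 t=9 v=8: → [9,11); WM=8
i=8 t=10 v=9: → [9,12); WM=9
i=9 t=13 v=9: → [13,15); WM=12
i=10 t=10 v=3: DROP (t<12-1); WM=12
i=11 t=6 v=7: DROP (t<12-1); WM=12

10 11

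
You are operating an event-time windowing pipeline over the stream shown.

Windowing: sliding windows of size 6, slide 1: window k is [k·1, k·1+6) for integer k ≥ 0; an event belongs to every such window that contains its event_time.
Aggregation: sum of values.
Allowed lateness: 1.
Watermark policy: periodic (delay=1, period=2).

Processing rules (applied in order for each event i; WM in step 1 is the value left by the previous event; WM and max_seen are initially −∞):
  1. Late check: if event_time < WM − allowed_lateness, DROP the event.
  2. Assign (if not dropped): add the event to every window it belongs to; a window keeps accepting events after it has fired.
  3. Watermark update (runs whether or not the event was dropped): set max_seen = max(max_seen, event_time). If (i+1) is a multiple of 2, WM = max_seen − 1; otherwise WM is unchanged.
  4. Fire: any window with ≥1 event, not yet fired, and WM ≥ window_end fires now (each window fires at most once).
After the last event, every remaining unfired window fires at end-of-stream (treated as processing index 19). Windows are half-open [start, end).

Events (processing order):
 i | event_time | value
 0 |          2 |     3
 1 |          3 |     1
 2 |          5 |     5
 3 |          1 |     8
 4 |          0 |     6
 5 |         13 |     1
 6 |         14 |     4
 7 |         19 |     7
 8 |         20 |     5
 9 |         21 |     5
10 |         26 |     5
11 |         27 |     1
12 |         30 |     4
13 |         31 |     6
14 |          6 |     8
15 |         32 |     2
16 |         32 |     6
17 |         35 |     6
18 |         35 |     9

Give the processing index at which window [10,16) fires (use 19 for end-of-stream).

i=0 t=2 v=3: → [2,8),[1,7),[0,6); WM=−∞
i=1 t=3 v=1: → [3,9),[2,8),[1,7),[0,6); WM=2
i=2 t=5 v=5: → [5,11),[4,10),[3,9),[2,8),[1,7),[0,6); WM=2
i=3 t=1 v=8: → [1,7),[0,6); WM=4
i=4 t=0 v=6: DROP (t<4-1); WM=4
i=5 t=13 v=1: → [13,19),[12,18),[11,17),[10,16),[9,15),[8,14); WM=12; [0,6) fires=17 [1,7) fires=17 [2,8) fires=9 [3,9) fires=6 [4,10) fires=5 [5,11) fires=5
i=6 t=14 v=4: → [14,20),[13,19),[12,18),[11,17),[10,16),[9,15); WM=12
i=7 t=19 v=7: → [19,25),[18,24),[17,23),[16,22),[15,21),[14,20); WM=18; [8,14) fires=1 [9,15) fires=5 [10,16) fires=5 [11,17) fires=5 [12,18) fires=5
i=8 t=20 v=5: → [20,26),[19,25),[18,24),[17,23),[16,22),[15,21); WM=18
i=9 t=21 v=5: → [21,27),[20,26),[19,25),[18,24),[17,23),[16,22); WM=20; [13,19) fires=5 [14,20) fires=11
i=10 t=26 v=5: → [26,32),[25,31),[24,30),[23,29),[22,28),[21,27); WM=20
i=11 t=27 v=1: → [27,33),[26,32),[25,31),[24,30),[23,29),[22,28); WM=26; [15,21) fires=12 [16,22) fires=17 [17,23) fires=17 [18,24) fires=17 [19,25) fires=17 [20,26) fires=10
i=12 t=30 v=4: → [30,36),[29,35),[28,34),[27,33),[26,32),[25,31); WM=26
i=13 t=31 v=6: → [31,37),[30,36),[29,35),[28,34),[27,33),[26,32); WM=30; [21,27) fires=10 [22,28) fires=6 [23,29) fires=6 [24,30) fires=6
i=14 t=6 v=8: DROP (t<30-1); WM=30
i=15 t=32 v=2: → [32,38),[31,37),[30,36),[29,35),[28,34),[27,33); WM=31; [25,31) fires=10
i=16 t=32 v=6: → [32,38),[31,37),[30,36),[29,35),[28,34),[27,33); WM=31
i=17 t=35 v=6: → [35,41),[34,40),[33,39),[32,38),[31,37),[30,36); WM=34; [26,32) fires=16 [27,33) fires=19 [28,34) fires=18
i=18 t=35 v=9: → [35,41),[34,40),[33,39),[32,38),[31,37),[30,36); WM=34

7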